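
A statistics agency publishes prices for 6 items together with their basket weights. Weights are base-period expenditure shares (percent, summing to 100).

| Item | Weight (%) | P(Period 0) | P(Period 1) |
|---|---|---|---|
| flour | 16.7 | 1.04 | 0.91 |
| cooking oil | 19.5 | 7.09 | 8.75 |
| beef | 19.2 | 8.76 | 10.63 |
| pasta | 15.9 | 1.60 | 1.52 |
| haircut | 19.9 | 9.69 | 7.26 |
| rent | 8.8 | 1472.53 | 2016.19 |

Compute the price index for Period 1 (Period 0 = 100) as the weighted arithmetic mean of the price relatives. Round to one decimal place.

flour: 16.7 × (0.91/1.04) = 16.7 × 0.875000 = 14.6125
cooking oil: 19.5 × (8.75/7.09) = 19.5 × 1.234133 = 24.0656
beef: 19.2 × (10.63/8.76) = 19.2 × 1.213470 = 23.2986
pasta: 15.9 × (1.52/1.60) = 15.9 × 0.950000 = 15.1050
haircut: 19.9 × (7.26/9.69) = 19.9 × 0.749226 = 14.9096
rent: 8.8 × (2016.19/1472.53) = 8.8 × 1.369201 = 12.0490
Index = Σ wᵢ·(p₁ᵢ/p₀ᵢ) = 14.6125 + 24.0656 + 23.2986 + 15.1050 + 14.9096 + 12.0490 = 104.0403

104.0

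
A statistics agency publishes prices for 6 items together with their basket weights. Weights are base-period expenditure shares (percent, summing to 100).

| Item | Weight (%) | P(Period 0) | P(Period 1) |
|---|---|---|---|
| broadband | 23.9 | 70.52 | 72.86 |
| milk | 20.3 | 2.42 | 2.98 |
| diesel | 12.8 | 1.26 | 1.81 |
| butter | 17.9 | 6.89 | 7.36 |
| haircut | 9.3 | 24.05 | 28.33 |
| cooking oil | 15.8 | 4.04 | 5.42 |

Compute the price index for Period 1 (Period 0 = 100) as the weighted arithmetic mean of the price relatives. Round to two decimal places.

broadband: 23.9 × (72.86/70.52) = 23.9 × 1.033182 = 24.6931
milk: 20.3 × (2.98/2.42) = 20.3 × 1.231405 = 24.9975
diesel: 12.8 × (1.81/1.26) = 12.8 × 1.436508 = 18.3873
butter: 17.9 × (7.36/6.89) = 17.9 × 1.068215 = 19.1210
haircut: 9.3 × (28.33/24.05) = 9.3 × 1.177963 = 10.9551
cooking oil: 15.8 × (5.42/4.04) = 15.8 × 1.341584 = 21.1970
Index = Σ wᵢ·(p₁ᵢ/p₀ᵢ) = 24.6931 + 24.9975 + 18.3873 + 19.1210 + 10.9551 + 21.1970 = 119.3510

119.35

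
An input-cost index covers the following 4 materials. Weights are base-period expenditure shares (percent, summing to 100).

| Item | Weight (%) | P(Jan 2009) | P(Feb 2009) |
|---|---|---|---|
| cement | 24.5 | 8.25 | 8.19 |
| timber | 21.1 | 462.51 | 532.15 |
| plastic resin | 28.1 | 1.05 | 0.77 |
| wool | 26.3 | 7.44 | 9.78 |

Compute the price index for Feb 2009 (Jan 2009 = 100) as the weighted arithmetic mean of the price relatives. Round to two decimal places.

103.78

cement: 24.5 × (8.19/8.25) = 24.5 × 0.992727 = 24.3218
timber: 21.1 × (532.15/462.51) = 21.1 × 1.150570 = 24.2770
plastic resin: 28.1 × (0.77/1.05) = 28.1 × 0.733333 = 20.6067
wool: 26.3 × (9.78/7.44) = 26.3 × 1.314516 = 34.5718
Index = Σ wᵢ·(p₁ᵢ/p₀ᵢ) = 24.3218 + 24.2770 + 20.6067 + 34.5718 = 103.7773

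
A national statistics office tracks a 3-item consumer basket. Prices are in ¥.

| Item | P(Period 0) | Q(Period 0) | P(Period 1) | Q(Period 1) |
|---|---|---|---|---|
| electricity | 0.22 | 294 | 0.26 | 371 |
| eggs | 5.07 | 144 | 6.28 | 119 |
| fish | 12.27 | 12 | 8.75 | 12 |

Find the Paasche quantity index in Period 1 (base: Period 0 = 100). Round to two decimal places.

Paasche quantity index uses current-period prices as weights.
ΣP(Period 1)·Q(Period 1) = 0.26×371 + 6.28×119 + 8.75×12 = 96.46 + 747.32 + 105 = 948.78
ΣP(Period 1)·Q(Period 0) = 0.26×294 + 6.28×144 + 8.75×12 = 76.44 + 904.32 + 105 = 1085.76
Index = 948.78 / 1085.76 × 100 = 87.3840

87.38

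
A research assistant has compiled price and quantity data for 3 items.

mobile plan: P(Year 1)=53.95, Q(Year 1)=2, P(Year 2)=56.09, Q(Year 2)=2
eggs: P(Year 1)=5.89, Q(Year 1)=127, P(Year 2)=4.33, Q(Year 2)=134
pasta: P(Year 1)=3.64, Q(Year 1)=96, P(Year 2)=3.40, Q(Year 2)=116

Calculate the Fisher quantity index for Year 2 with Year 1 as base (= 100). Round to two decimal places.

109.70

Laspeyres component (base-period weights):
ΣP(Year 1)Q(Year 2) = 53.95×2 + 5.89×134 + 3.64×116 = 107.9 + 789.26 + 422.24 = 1319.4
ΣP(Year 1)Q(Year 1) = 53.95×2 + 5.89×127 + 3.64×96 = 107.9 + 748.03 + 349.44 = 1205.37
L = 1319.4 / 1205.37 × 100 = 109.4602
Paasche component (current-period weights):
ΣP(Year 2)Q(Year 2) = 56.09×2 + 4.33×134 + 3.40×116 = 112.18 + 580.22 + 394.4 = 1086.8
ΣP(Year 2)Q(Year 1) = 56.09×2 + 4.33×127 + 3.40×96 = 112.18 + 549.91 + 326.4 = 988.49
P = 1086.8 / 988.49 × 100 = 109.9455
Fisher = √(L × P) = √(109.4602 × 109.9455) = 109.7026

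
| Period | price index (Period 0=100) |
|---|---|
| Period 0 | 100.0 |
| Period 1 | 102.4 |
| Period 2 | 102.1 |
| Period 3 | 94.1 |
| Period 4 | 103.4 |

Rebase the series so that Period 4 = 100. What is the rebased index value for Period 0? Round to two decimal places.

Rebased(Period 0) = 100.0 / 103.4 × 100 = 96.7118

96.71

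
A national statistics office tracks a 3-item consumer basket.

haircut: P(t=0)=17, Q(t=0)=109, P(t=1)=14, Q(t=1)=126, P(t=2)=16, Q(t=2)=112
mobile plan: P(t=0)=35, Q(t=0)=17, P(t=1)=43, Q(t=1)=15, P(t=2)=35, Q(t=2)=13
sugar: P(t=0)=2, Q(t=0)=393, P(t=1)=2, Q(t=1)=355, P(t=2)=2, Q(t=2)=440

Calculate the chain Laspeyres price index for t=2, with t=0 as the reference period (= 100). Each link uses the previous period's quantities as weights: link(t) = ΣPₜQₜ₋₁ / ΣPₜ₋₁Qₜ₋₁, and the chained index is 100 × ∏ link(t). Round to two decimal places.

Link t=0→t=1:
ΣP(t=1)Q(t=0) = 14×109 + 43×17 + 2×393 = 1526 + 731 + 786 = 3043
ΣP(t=0)Q(t=0) = 17×109 + 35×17 + 2×393 = 1853 + 595 + 786 = 3234
link = 3043/3234 = 0.940940
Link t=1→t=2:
ΣP(t=2)Q(t=1) = 16×126 + 35×15 + 2×355 = 2016 + 525 + 710 = 3251
ΣP(t=1)Q(t=1) = 14×126 + 43×15 + 2×355 = 1764 + 645 + 710 = 3119
link = 3251/3119 = 1.042321
Chained index = 100 × 0.940940 × 1.042321 = 98.0762

98.08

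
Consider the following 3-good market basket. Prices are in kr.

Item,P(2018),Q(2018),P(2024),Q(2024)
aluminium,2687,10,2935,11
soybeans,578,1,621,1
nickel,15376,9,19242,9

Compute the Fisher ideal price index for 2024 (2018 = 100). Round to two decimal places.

Laspeyres component (base-period weights):
ΣP(2024)Q(2018) = 2935×10 + 621×1 + 19242×9 = 29350 + 621 + 173178 = 203149
ΣP(2018)Q(2018) = 2687×10 + 578×1 + 15376×9 = 26870 + 578 + 138384 = 165832
L = 203149 / 165832 × 100 = 122.5029
Paasche component (current-period weights):
ΣP(2024)Q(2024) = 2935×11 + 621×1 + 19242×9 = 32285 + 621 + 173178 = 206084
ΣP(2018)Q(2024) = 2687×11 + 578×1 + 15376×9 = 29557 + 578 + 138384 = 168519
P = 206084 / 168519 × 100 = 122.2913
Fisher = √(L × P) = √(122.5029 × 122.2913) = 122.3970

122.40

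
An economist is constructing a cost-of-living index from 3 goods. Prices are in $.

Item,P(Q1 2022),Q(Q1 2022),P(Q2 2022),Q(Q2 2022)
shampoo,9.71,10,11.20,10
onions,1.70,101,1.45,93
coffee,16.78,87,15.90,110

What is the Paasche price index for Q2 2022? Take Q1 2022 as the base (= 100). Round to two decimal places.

95.00

Paasche price index uses current-period quantities as weights.
ΣP(Q2 2022)·Q(Q2 2022) = 11.20×10 + 1.45×93 + 15.90×110 = 112 + 134.85 + 1749 = 1995.85
ΣP(Q1 2022)·Q(Q2 2022) = 9.71×10 + 1.70×93 + 16.78×110 = 97.1 + 158.1 + 1845.8 = 2101
Index = 1995.85 / 2101 × 100 = 94.9952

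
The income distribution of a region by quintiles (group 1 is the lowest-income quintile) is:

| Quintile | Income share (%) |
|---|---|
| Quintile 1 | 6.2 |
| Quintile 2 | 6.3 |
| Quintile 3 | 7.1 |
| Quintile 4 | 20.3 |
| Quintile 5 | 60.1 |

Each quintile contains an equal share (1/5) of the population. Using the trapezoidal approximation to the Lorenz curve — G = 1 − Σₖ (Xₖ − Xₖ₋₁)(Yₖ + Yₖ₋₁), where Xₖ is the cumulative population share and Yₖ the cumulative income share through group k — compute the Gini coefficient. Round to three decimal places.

Cumulative income shares Yₖ: 0.0620, 0.1250, 0.1960, 0.3990, 1.0000
Σ (Xₖ−Xₖ₋₁)(Yₖ+Yₖ₋₁) = (1/5)(0.0620+0.0000) + (1/5)(0.1250+0.0620) + (1/5)(0.1960+0.1250) + (1/5)(0.3990+0.1960) + (1/5)(1.0000+0.3990)
  = 0.0124 + 0.0374 + 0.0642 + 0.1190 + 0.2798 = 0.5128
G = 1 − 0.5128 = 0.4872

0.487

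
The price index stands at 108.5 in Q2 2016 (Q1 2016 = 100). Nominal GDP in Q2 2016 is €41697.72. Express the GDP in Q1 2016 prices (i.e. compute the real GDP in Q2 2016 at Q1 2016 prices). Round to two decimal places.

Real = Nominal ÷ (Index/100) = 41697.72 ÷ (108.5/100)
     = 41697.72 ÷ 1.085 = 38431.0783

38431.08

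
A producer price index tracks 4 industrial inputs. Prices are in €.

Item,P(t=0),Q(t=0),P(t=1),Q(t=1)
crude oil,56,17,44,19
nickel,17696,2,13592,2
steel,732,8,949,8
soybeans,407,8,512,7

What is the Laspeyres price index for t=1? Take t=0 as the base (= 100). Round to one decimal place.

87.2

Laspeyres price index uses base-period quantities as weights.
ΣP(t=1)·Q(t=0) = 44×17 + 13592×2 + 949×8 + 512×8 = 748 + 27184 + 7592 + 4096 = 39620
ΣP(t=0)·Q(t=0) = 56×17 + 17696×2 + 732×8 + 407×8 = 952 + 35392 + 5856 + 3256 = 45456
Index = 39620 / 45456 × 100 = 87.1612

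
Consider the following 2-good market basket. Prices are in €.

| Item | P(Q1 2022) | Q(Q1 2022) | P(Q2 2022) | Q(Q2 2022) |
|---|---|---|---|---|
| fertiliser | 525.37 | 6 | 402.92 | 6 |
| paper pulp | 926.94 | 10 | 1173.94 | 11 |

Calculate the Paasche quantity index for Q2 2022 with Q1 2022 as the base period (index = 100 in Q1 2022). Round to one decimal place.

108.3

Paasche quantity index uses current-period prices as weights.
ΣP(Q2 2022)·Q(Q2 2022) = 402.92×6 + 1173.94×11 = 2417.52 + 12913.34 = 15330.86
ΣP(Q2 2022)·Q(Q1 2022) = 402.92×6 + 1173.94×10 = 2417.52 + 11739.4 = 14156.92
Index = 15330.86 / 14156.92 × 100 = 108.2923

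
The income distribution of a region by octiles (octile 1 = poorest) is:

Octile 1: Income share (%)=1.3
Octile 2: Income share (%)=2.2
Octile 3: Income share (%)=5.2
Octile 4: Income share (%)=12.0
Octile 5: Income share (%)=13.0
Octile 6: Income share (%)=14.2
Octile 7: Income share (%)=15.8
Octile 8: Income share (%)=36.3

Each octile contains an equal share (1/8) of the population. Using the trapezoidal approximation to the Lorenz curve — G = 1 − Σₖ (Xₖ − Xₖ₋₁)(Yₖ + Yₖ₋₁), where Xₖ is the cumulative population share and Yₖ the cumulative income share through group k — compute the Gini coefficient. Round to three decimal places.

0.426

Cumulative income shares Yₖ: 0.0130, 0.0350, 0.0870, 0.2070, 0.3370, 0.4790, 0.6370, 1.0000
Σ (Xₖ−Xₖ₋₁)(Yₖ+Yₖ₋₁) = (1/8)(0.0130+0.0000) + (1/8)(0.0350+0.0130) + (1/8)(0.0870+0.0350) + (1/8)(0.2070+0.0870) + (1/8)(0.3370+0.2070) + (1/8)(0.4790+0.3370) + (1/8)(0.6370+0.4790) + (1/8)(1.0000+0.6370)
  = 0.0016 + 0.0060 + 0.0153 + 0.0368 + 0.0680 + 0.1020 + 0.1395 + 0.2046 = 0.5737
G = 1 − 0.5737 = 0.4263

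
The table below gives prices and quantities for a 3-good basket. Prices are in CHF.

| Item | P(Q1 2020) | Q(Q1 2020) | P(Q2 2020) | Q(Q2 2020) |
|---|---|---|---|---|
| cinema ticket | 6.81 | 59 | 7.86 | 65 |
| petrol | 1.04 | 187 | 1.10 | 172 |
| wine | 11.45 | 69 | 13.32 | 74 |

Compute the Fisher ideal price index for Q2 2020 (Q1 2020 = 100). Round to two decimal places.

114.68

Laspeyres component (base-period weights):
ΣP(Q2 2020)Q(Q1 2020) = 7.86×59 + 1.10×187 + 13.32×69 = 463.74 + 205.7 + 919.08 = 1588.52
ΣP(Q1 2020)Q(Q1 2020) = 6.81×59 + 1.04×187 + 11.45×69 = 401.79 + 194.48 + 790.05 = 1386.32
L = 1588.52 / 1386.32 × 100 = 114.5854
Paasche component (current-period weights):
ΣP(Q2 2020)Q(Q2 2020) = 7.86×65 + 1.10×172 + 13.32×74 = 510.9 + 189.2 + 985.68 = 1685.78
ΣP(Q1 2020)Q(Q2 2020) = 6.81×65 + 1.04×172 + 11.45×74 = 442.65 + 178.88 + 847.3 = 1468.83
P = 1685.78 / 1468.83 × 100 = 114.7703
Fisher = √(L × P) = √(114.5854 × 114.7703) = 114.6778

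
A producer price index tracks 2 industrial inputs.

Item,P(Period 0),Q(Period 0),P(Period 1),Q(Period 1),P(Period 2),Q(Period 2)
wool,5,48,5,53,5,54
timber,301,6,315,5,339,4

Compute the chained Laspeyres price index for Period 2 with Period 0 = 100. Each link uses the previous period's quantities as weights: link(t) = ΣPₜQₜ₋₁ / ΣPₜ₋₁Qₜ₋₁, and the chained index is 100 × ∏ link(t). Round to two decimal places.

110.90

Link Period 0→Period 1:
ΣP(Period 1)Q(Period 0) = 5×48 + 315×6 = 240 + 1890 = 2130
ΣP(Period 0)Q(Period 0) = 5×48 + 301×6 = 240 + 1806 = 2046
link = 2130/2046 = 1.041056
Link Period 1→Period 2:
ΣP(Period 2)Q(Period 1) = 5×53 + 339×5 = 265 + 1695 = 1960
ΣP(Period 1)Q(Period 1) = 5×53 + 315×5 = 265 + 1575 = 1840
link = 1960/1840 = 1.065217
Chained index = 100 × 1.041056 × 1.065217 = 110.8951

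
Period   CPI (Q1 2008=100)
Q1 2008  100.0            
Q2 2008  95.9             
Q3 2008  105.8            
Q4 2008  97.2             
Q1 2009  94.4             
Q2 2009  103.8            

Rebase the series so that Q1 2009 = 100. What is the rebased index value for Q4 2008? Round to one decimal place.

103.0

Rebased(Q4 2008) = 97.2 / 94.4 × 100 = 102.9661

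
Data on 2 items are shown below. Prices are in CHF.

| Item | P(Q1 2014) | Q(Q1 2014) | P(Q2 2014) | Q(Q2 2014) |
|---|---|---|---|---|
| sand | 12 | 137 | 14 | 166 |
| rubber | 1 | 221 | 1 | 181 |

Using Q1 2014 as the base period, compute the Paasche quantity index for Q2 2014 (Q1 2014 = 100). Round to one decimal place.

Paasche quantity index uses current-period prices as weights.
ΣP(Q2 2014)·Q(Q2 2014) = 14×166 + 1×181 = 2324 + 181 = 2505
ΣP(Q2 2014)·Q(Q1 2014) = 14×137 + 1×221 = 1918 + 221 = 2139
Index = 2505 / 2139 × 100 = 117.1108

117.1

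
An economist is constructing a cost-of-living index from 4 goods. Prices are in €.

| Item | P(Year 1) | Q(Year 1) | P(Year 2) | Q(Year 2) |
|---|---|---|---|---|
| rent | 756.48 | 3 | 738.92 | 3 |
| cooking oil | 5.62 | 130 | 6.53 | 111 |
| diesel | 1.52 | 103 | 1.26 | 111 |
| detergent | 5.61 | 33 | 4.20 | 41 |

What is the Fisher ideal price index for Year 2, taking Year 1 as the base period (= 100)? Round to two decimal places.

99.30

Laspeyres component (base-period weights):
ΣP(Year 2)Q(Year 1) = 738.92×3 + 6.53×130 + 1.26×103 + 4.20×33 = 2216.76 + 848.9 + 129.78 + 138.6 = 3334.04
ΣP(Year 1)Q(Year 1) = 756.48×3 + 5.62×130 + 1.52×103 + 5.61×33 = 2269.44 + 730.6 + 156.56 + 185.13 = 3341.73
L = 3334.04 / 3341.73 × 100 = 99.7699
Paasche component (current-period weights):
ΣP(Year 2)Q(Year 2) = 738.92×3 + 6.53×111 + 1.26×111 + 4.20×41 = 2216.76 + 724.83 + 139.86 + 172.2 = 3253.65
ΣP(Year 1)Q(Year 2) = 756.48×3 + 5.62×111 + 1.52×111 + 5.61×41 = 2269.44 + 623.82 + 168.72 + 230.01 = 3291.99
P = 3253.65 / 3291.99 × 100 = 98.8354
Fisher = √(L × P) = √(99.7699 × 98.8354) = 99.3015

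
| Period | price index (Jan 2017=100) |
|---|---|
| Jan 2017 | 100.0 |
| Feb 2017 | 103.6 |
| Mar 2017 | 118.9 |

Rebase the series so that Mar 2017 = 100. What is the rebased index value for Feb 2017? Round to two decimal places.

87.13

Rebased(Feb 2017) = 103.6 / 118.9 × 100 = 87.1320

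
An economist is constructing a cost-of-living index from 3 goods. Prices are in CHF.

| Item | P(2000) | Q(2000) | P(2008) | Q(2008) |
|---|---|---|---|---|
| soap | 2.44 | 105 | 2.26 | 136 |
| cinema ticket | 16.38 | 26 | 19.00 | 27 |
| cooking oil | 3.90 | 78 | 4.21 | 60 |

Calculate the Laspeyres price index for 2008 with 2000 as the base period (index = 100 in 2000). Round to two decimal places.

107.44

Laspeyres price index uses base-period quantities as weights.
ΣP(2008)·Q(2000) = 2.26×105 + 19.00×26 + 4.21×78 = 237.3 + 494 + 328.38 = 1059.68
ΣP(2000)·Q(2000) = 2.44×105 + 16.38×26 + 3.90×78 = 256.2 + 425.88 + 304.2 = 986.28
Index = 1059.68 / 986.28 × 100 = 107.4421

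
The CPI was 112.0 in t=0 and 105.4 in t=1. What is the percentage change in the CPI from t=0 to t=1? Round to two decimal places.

Change = (105.4 − 112.0) / 112.0 × 100
       = -6.6 / 112.0 × 100 = -5.8929%

-5.89%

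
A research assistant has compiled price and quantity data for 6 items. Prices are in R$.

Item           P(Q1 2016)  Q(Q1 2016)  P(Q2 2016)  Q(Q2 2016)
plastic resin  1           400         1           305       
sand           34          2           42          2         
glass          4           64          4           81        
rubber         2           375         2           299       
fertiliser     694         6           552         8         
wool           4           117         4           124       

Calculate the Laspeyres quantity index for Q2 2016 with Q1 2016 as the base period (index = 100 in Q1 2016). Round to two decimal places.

120.26

Laspeyres quantity index uses base-period prices as weights.
ΣP(Q1 2016)·Q(Q2 2016) = 1×305 + 34×2 + 4×81 + 2×299 + 694×8 + 4×124 = 305 + 68 + 324 + 598 + 5552 + 496 = 7343
ΣP(Q1 2016)·Q(Q1 2016) = 1×400 + 34×2 + 4×64 + 2×375 + 694×6 + 4×117 = 400 + 68 + 256 + 750 + 4164 + 468 = 6106
Index = 7343 / 6106 × 100 = 120.2588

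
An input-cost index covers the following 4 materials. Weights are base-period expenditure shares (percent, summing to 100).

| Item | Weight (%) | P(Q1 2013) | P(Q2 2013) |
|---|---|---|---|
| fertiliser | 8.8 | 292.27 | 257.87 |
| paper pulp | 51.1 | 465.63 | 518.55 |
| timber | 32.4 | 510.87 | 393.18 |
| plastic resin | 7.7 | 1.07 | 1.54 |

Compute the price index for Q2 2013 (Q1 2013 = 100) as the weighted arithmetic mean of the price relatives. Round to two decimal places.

fertiliser: 8.8 × (257.87/292.27) = 8.8 × 0.882301 = 7.7642
paper pulp: 51.1 × (518.55/465.63) = 51.1 × 1.113652 = 56.9076
timber: 32.4 × (393.18/510.87) = 32.4 × 0.769628 = 24.9360
plastic resin: 7.7 × (1.54/1.07) = 7.7 × 1.439252 = 11.0822
Index = Σ wᵢ·(p₁ᵢ/p₀ᵢ) = 7.7642 + 56.9076 + 24.9360 + 11.0822 = 100.6901

100.69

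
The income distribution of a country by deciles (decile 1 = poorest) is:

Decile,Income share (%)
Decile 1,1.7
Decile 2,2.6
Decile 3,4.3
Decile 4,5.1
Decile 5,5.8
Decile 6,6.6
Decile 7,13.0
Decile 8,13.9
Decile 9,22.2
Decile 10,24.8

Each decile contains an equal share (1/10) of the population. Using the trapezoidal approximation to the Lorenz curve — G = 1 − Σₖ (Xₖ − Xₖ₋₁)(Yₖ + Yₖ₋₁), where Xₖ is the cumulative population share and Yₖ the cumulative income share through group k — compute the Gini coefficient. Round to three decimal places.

0.418

Cumulative income shares Yₖ: 0.0170, 0.0430, 0.0860, 0.1370, 0.1950, 0.2610, 0.3910, 0.5300, 0.7520, 1.0000
Σ (Xₖ−Xₖ₋₁)(Yₖ+Yₖ₋₁) = (1/10)(0.0170+0.0000) + (1/10)(0.0430+0.0170) + (1/10)(0.0860+0.0430) + (1/10)(0.1370+0.0860) + (1/10)(0.1950+0.1370) + (1/10)(0.2610+0.1950) + (1/10)(0.3910+0.2610) + (1/10)(0.5300+0.3910) + (1/10)(0.7520+0.5300) + (1/10)(1.0000+0.7520)
  = 0.0017 + 0.0060 + 0.0129 + 0.0223 + 0.0332 + 0.0456 + 0.0652 + 0.0921 + 0.1282 + 0.1752 = 0.5824
G = 1 − 0.5824 = 0.4176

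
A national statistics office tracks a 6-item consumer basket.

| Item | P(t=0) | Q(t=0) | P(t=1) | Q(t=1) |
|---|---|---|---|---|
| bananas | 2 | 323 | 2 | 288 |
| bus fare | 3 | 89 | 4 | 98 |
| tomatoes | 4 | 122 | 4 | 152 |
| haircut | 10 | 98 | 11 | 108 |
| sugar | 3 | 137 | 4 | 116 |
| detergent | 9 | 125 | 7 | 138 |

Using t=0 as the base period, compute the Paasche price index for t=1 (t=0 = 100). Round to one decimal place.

Paasche price index uses current-period quantities as weights.
ΣP(t=1)·Q(t=1) = 2×288 + 4×98 + 4×152 + 11×108 + 4×116 + 7×138 = 576 + 392 + 608 + 1188 + 464 + 966 = 4194
ΣP(t=0)·Q(t=1) = 2×288 + 3×98 + 4×152 + 10×108 + 3×116 + 9×138 = 576 + 294 + 608 + 1080 + 348 + 1242 = 4148
Index = 4194 / 4148 × 100 = 101.1090

101.1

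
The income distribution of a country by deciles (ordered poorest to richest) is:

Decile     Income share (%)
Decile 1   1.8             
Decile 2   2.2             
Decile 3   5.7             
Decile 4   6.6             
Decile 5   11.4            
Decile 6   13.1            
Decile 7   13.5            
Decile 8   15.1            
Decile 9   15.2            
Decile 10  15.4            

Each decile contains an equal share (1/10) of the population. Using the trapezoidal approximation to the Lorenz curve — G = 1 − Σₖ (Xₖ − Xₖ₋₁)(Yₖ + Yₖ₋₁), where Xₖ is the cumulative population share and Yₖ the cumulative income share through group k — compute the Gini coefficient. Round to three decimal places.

0.283

Cumulative income shares Yₖ: 0.0180, 0.0400, 0.0970, 0.1630, 0.2770, 0.4080, 0.5430, 0.6940, 0.8460, 1.0000
Σ (Xₖ−Xₖ₋₁)(Yₖ+Yₖ₋₁) = (1/10)(0.0180+0.0000) + (1/10)(0.0400+0.0180) + (1/10)(0.0970+0.0400) + (1/10)(0.1630+0.0970) + (1/10)(0.2770+0.1630) + (1/10)(0.4080+0.2770) + (1/10)(0.5430+0.4080) + (1/10)(0.6940+0.5430) + (1/10)(0.8460+0.6940) + (1/10)(1.0000+0.8460)
  = 0.0018 + 0.0058 + 0.0137 + 0.0260 + 0.0440 + 0.0685 + 0.0951 + 0.1237 + 0.1540 + 0.1846 = 0.7172
G = 1 − 0.7172 = 0.2828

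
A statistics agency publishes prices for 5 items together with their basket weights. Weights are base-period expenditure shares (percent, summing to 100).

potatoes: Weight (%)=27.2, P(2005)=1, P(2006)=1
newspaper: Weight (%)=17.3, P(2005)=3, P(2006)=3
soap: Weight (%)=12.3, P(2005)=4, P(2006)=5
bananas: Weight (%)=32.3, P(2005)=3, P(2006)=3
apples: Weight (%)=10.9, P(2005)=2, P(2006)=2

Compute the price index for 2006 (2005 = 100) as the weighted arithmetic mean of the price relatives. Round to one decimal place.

potatoes: 27.2 × (1/1) = 27.2 × 1.000000 = 27.2000
newspaper: 17.3 × (3/3) = 17.3 × 1.000000 = 17.3000
soap: 12.3 × (5/4) = 12.3 × 1.250000 = 15.3750
bananas: 32.3 × (3/3) = 32.3 × 1.000000 = 32.3000
apples: 10.9 × (2/2) = 10.9 × 1.000000 = 10.9000
Index = Σ wᵢ·(p₁ᵢ/p₀ᵢ) = 27.2000 + 17.3000 + 15.3750 + 32.3000 + 10.9000 = 103.0750

103.1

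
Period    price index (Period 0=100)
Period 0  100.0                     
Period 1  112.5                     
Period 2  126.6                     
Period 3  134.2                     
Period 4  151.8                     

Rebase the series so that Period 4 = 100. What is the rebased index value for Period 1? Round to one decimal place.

Rebased(Period 1) = 112.5 / 151.8 × 100 = 74.1107

74.1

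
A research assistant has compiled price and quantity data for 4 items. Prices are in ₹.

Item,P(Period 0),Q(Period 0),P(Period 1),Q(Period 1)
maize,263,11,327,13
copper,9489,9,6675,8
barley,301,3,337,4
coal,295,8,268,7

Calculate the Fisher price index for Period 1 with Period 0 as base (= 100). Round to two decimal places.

73.34

Laspeyres component (base-period weights):
ΣP(Period 1)Q(Period 0) = 327×11 + 6675×9 + 337×3 + 268×8 = 3597 + 60075 + 1011 + 2144 = 66827
ΣP(Period 0)Q(Period 0) = 263×11 + 9489×9 + 301×3 + 295×8 = 2893 + 85401 + 903 + 2360 = 91557
L = 66827 / 91557 × 100 = 72.9895
Paasche component (current-period weights):
ΣP(Period 1)Q(Period 1) = 327×13 + 6675×8 + 337×4 + 268×7 = 4251 + 53400 + 1348 + 1876 = 60875
ΣP(Period 0)Q(Period 1) = 263×13 + 9489×8 + 301×4 + 295×7 = 3419 + 75912 + 1204 + 2065 = 82600
P = 60875 / 82600 × 100 = 73.6985
Fisher = √(L × P) = √(72.9895 × 73.6985) = 73.3432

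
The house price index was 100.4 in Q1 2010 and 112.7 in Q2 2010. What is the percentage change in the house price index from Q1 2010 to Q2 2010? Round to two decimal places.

Change = (112.7 − 100.4) / 100.4 × 100
       = 12.3 / 100.4 × 100 = 12.2510%

12.25%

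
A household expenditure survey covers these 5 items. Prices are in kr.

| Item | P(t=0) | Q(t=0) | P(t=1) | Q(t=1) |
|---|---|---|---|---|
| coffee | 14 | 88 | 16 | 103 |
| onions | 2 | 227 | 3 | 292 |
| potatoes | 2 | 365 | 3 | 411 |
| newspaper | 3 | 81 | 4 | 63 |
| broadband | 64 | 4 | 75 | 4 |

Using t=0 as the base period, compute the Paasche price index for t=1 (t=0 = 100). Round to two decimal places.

130.85

Paasche price index uses current-period quantities as weights.
ΣP(t=1)·Q(t=1) = 16×103 + 3×292 + 3×411 + 4×63 + 75×4 = 1648 + 876 + 1233 + 252 + 300 = 4309
ΣP(t=0)·Q(t=1) = 14×103 + 2×292 + 2×411 + 3×63 + 64×4 = 1442 + 584 + 822 + 189 + 256 = 3293
Index = 4309 / 3293 × 100 = 130.8533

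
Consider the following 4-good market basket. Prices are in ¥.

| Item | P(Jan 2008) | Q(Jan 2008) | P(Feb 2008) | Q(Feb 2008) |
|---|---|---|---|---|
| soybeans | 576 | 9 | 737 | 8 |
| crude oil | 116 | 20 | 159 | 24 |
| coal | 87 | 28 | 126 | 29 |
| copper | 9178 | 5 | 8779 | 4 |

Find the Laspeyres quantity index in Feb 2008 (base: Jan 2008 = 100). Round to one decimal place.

83.5

Laspeyres quantity index uses base-period prices as weights.
ΣP(Jan 2008)·Q(Feb 2008) = 576×8 + 116×24 + 87×29 + 9178×4 = 4608 + 2784 + 2523 + 36712 = 46627
ΣP(Jan 2008)·Q(Jan 2008) = 576×9 + 116×20 + 87×28 + 9178×5 = 5184 + 2320 + 2436 + 45890 = 55830
Index = 46627 / 55830 × 100 = 83.5160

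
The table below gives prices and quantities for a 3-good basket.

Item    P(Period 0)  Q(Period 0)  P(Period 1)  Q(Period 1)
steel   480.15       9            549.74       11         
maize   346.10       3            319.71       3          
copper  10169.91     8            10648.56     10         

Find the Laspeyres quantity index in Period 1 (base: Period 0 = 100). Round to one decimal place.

Laspeyres quantity index uses base-period prices as weights.
ΣP(Period 0)·Q(Period 1) = 480.15×11 + 346.10×3 + 10169.91×10 = 5281.65 + 1038.3 + 101699.1 = 108019.05
ΣP(Period 0)·Q(Period 0) = 480.15×9 + 346.10×3 + 10169.91×8 = 4321.35 + 1038.3 + 81359.28 = 86718.93
Index = 108019.05 / 86718.93 × 100 = 124.5622

124.6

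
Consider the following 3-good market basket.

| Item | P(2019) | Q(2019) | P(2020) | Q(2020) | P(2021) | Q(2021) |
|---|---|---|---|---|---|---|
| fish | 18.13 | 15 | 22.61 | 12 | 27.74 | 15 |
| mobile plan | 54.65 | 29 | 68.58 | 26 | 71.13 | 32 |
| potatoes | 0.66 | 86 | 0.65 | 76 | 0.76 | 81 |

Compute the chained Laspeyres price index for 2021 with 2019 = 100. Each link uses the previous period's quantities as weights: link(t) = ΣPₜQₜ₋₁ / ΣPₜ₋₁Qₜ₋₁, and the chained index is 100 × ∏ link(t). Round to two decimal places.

132.64

Link 2019→2020:
ΣP(2020)Q(2019) = 22.61×15 + 68.58×29 + 0.65×86 = 339.15 + 1988.82 + 55.9 = 2383.87
ΣP(2019)Q(2019) = 18.13×15 + 54.65×29 + 0.66×86 = 271.95 + 1584.85 + 56.76 = 1913.56
link = 2383.87/1913.56 = 1.245778
Link 2020→2021:
ΣP(2021)Q(2020) = 27.74×12 + 71.13×26 + 0.76×76 = 332.88 + 1849.38 + 57.76 = 2240.02
ΣP(2020)Q(2020) = 22.61×12 + 68.58×26 + 0.65×76 = 271.32 + 1783.08 + 49.4 = 2103.8
link = 2240.02/2103.8 = 1.064750
Chained index = 100 × 1.245778 × 1.064750 = 132.6441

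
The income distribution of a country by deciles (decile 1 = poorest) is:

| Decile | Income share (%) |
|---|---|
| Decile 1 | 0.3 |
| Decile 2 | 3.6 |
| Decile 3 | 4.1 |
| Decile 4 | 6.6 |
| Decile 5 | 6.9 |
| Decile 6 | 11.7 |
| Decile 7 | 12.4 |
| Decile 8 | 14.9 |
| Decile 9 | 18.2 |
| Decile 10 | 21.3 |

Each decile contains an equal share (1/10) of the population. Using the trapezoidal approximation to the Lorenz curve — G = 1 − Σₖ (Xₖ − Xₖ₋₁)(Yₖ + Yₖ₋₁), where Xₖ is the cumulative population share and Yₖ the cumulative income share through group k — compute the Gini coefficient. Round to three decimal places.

0.367

Cumulative income shares Yₖ: 0.0030, 0.0390, 0.0800, 0.1460, 0.2150, 0.3320, 0.4560, 0.6050, 0.7870, 1.0000
Σ (Xₖ−Xₖ₋₁)(Yₖ+Yₖ₋₁) = (1/10)(0.0030+0.0000) + (1/10)(0.0390+0.0030) + (1/10)(0.0800+0.0390) + (1/10)(0.1460+0.0800) + (1/10)(0.2150+0.1460) + (1/10)(0.3320+0.2150) + (1/10)(0.4560+0.3320) + (1/10)(0.6050+0.4560) + (1/10)(0.7870+0.6050) + (1/10)(1.0000+0.7870)
  = 0.0003 + 0.0042 + 0.0119 + 0.0226 + 0.0361 + 0.0547 + 0.0788 + 0.1061 + 0.1392 + 0.1787 = 0.6326
G = 1 − 0.6326 = 0.3674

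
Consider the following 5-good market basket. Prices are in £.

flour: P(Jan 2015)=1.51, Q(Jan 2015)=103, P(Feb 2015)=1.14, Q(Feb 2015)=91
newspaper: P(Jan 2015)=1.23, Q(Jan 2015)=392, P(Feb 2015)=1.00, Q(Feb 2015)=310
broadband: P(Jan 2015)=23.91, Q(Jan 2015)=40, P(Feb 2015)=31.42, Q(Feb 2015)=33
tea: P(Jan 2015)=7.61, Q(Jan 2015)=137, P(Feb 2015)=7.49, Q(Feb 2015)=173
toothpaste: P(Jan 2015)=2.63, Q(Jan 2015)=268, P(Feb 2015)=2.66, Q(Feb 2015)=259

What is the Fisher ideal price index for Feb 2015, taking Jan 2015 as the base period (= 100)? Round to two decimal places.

104.41

Laspeyres component (base-period weights):
ΣP(Feb 2015)Q(Jan 2015) = 1.14×103 + 1.00×392 + 31.42×40 + 7.49×137 + 2.66×268 = 117.42 + 392 + 1256.8 + 1026.13 + 712.88 = 3505.23
ΣP(Jan 2015)Q(Jan 2015) = 1.51×103 + 1.23×392 + 23.91×40 + 7.61×137 + 2.63×268 = 155.53 + 482.16 + 956.4 + 1042.57 + 704.84 = 3341.5
L = 3505.23 / 3341.5 × 100 = 104.8999
Paasche component (current-period weights):
ΣP(Feb 2015)Q(Feb 2015) = 1.14×91 + 1.00×310 + 31.42×33 + 7.49×173 + 2.66×259 = 103.74 + 310 + 1036.86 + 1295.77 + 688.94 = 3435.31
ΣP(Jan 2015)Q(Feb 2015) = 1.51×91 + 1.23×310 + 23.91×33 + 7.61×173 + 2.63×259 = 137.41 + 381.3 + 789.03 + 1316.53 + 681.17 = 3305.44
P = 3435.31 / 3305.44 × 100 = 103.9290
Fisher = √(L × P) = √(104.8999 × 103.9290) = 104.4133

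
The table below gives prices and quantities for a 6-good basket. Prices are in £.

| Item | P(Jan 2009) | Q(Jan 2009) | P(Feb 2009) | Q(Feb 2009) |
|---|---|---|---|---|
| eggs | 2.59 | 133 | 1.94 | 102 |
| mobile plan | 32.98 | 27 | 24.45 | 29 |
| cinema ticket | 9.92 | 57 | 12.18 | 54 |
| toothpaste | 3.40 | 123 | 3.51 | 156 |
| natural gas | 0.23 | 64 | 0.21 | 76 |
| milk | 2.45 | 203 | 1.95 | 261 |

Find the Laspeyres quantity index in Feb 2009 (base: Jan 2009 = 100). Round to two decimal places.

107.80

Laspeyres quantity index uses base-period prices as weights.
ΣP(Jan 2009)·Q(Feb 2009) = 2.59×102 + 32.98×29 + 9.92×54 + 3.40×156 + 0.23×76 + 2.45×261 = 264.18 + 956.42 + 535.68 + 530.4 + 17.48 + 639.45 = 2943.61
ΣP(Jan 2009)·Q(Jan 2009) = 2.59×133 + 32.98×27 + 9.92×57 + 3.40×123 + 0.23×64 + 2.45×203 = 344.47 + 890.46 + 565.44 + 418.2 + 14.72 + 497.35 = 2730.64
Index = 2943.61 / 2730.64 × 100 = 107.7993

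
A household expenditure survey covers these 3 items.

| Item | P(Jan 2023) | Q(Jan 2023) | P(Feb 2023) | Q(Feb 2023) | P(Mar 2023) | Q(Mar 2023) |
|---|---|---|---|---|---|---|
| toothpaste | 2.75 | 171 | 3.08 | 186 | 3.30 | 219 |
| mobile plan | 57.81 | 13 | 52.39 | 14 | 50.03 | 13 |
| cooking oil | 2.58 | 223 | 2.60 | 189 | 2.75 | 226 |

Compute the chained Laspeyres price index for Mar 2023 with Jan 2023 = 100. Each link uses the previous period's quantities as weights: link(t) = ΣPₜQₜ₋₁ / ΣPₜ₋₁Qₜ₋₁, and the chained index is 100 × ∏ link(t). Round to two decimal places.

101.47

Link Jan 2023→Feb 2023:
ΣP(Feb 2023)Q(Jan 2023) = 3.08×171 + 52.39×13 + 2.60×223 = 526.68 + 681.07 + 579.8 = 1787.55
ΣP(Jan 2023)Q(Jan 2023) = 2.75×171 + 57.81×13 + 2.58×223 = 470.25 + 751.53 + 575.34 = 1797.12
link = 1787.55/1797.12 = 0.994675
Link Feb 2023→Mar 2023:
ΣP(Mar 2023)Q(Feb 2023) = 3.30×186 + 50.03×14 + 2.75×189 = 613.8 + 700.42 + 519.75 = 1833.97
ΣP(Feb 2023)Q(Feb 2023) = 3.08×186 + 52.39×14 + 2.60×189 = 572.88 + 733.46 + 491.4 = 1797.74
link = 1833.97/1797.74 = 1.020153
Chained index = 100 × 0.994675 × 1.020153 = 101.4721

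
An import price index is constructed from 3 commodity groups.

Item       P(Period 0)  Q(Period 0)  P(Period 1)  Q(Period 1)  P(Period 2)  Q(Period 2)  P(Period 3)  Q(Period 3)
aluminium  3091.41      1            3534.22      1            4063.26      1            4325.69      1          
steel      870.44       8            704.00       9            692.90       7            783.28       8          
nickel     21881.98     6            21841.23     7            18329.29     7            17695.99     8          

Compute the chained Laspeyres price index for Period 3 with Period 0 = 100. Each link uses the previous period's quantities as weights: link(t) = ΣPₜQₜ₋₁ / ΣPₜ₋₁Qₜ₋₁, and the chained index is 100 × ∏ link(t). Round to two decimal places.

82.30

Link Period 0→Period 1:
ΣP(Period 1)Q(Period 0) = 3534.22×1 + 704.00×8 + 21841.23×6 = 3534.22 + 5632 + 131047.38 = 140213.6
ΣP(Period 0)Q(Period 0) = 3091.41×1 + 870.44×8 + 21881.98×6 = 3091.41 + 6963.52 + 131291.88 = 141346.81
link = 140213.6/141346.81 = 0.991983
Link Period 1→Period 2:
ΣP(Period 2)Q(Period 1) = 4063.26×1 + 692.90×9 + 18329.29×7 = 4063.26 + 6236.1 + 128305.03 = 138604.39
ΣP(Period 1)Q(Period 1) = 3534.22×1 + 704.00×9 + 21841.23×7 = 3534.22 + 6336 + 152888.61 = 162758.83
link = 138604.39/162758.83 = 0.851594
Link Period 2→Period 3:
ΣP(Period 3)Q(Period 2) = 4325.69×1 + 783.28×7 + 17695.99×7 = 4325.69 + 5482.96 + 123871.93 = 133680.58
ΣP(Period 2)Q(Period 2) = 4063.26×1 + 692.90×7 + 18329.29×7 = 4063.26 + 4850.3 + 128305.03 = 137218.59
link = 133680.58/137218.59 = 0.974216
Chained index = 100 × 0.991983 × 0.851594 × 0.974216 = 82.2985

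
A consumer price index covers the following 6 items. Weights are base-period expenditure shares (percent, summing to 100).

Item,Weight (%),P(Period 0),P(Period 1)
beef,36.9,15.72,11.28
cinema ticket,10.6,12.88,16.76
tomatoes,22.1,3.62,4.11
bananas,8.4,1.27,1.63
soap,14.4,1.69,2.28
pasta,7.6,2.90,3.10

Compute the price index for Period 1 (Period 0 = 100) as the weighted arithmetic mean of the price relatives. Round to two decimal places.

103.69

beef: 36.9 × (11.28/15.72) = 36.9 × 0.717557 = 26.4779
cinema ticket: 10.6 × (16.76/12.88) = 10.6 × 1.301242 = 13.7932
tomatoes: 22.1 × (4.11/3.62) = 22.1 × 1.135359 = 25.0914
bananas: 8.4 × (1.63/1.27) = 8.4 × 1.283465 = 10.7811
soap: 14.4 × (2.28/1.69) = 14.4 × 1.349112 = 19.4272
pasta: 7.6 × (3.10/2.90) = 7.6 × 1.068966 = 8.1241
Index = Σ wᵢ·(p₁ᵢ/p₀ᵢ) = 26.4779 + 13.7932 + 25.0914 + 10.7811 + 19.4272 + 8.1241 = 103.6949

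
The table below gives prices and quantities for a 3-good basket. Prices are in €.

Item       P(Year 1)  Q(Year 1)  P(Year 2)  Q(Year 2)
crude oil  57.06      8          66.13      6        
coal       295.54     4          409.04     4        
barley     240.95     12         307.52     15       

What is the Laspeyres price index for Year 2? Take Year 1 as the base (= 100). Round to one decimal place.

Laspeyres price index uses base-period quantities as weights.
ΣP(Year 2)·Q(Year 1) = 66.13×8 + 409.04×4 + 307.52×12 = 529.04 + 1636.16 + 3690.24 = 5855.44
ΣP(Year 1)·Q(Year 1) = 57.06×8 + 295.54×4 + 240.95×12 = 456.48 + 1182.16 + 2891.4 = 4530.04
Index = 5855.44 / 4530.04 × 100 = 129.2580

129.3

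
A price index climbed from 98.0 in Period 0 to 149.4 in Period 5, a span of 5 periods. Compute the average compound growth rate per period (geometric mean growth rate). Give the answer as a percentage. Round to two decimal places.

8.80%

Growth factor = (149.4/98.0)^(1/5) = (1.524490)^(1/5) = 1.087990
Growth rate = 1.087990 − 1 = 0.087990 = 8.7990%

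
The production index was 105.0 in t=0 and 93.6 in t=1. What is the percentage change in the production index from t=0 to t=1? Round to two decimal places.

Change = (93.6 − 105.0) / 105.0 × 100
       = -11.4 / 105.0 × 100 = -10.8571%

-10.86%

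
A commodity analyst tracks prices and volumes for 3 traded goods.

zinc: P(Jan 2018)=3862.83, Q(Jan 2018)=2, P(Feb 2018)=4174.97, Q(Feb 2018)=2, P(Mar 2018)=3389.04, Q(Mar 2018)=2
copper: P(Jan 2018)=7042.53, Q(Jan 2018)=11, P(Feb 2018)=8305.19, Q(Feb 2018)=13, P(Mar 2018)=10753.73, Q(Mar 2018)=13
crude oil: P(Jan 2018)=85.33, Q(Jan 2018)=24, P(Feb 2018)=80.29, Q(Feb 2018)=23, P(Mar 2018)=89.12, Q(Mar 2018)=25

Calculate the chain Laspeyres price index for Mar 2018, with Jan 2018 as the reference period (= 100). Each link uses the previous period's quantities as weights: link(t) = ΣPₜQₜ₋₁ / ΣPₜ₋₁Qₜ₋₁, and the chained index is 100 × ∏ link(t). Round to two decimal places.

Link Jan 2018→Feb 2018:
ΣP(Feb 2018)Q(Jan 2018) = 4174.97×2 + 8305.19×11 + 80.29×24 = 8349.94 + 91357.09 + 1926.96 = 101633.99
ΣP(Jan 2018)Q(Jan 2018) = 3862.83×2 + 7042.53×11 + 85.33×24 = 7725.66 + 77467.83 + 2047.92 = 87241.41
link = 101633.99/87241.41 = 1.164974
Link Feb 2018→Mar 2018:
ΣP(Mar 2018)Q(Feb 2018) = 3389.04×2 + 10753.73×13 + 89.12×23 = 6778.08 + 139798.49 + 2049.76 = 148626.33
ΣP(Feb 2018)Q(Feb 2018) = 4174.97×2 + 8305.19×13 + 80.29×23 = 8349.94 + 107967.47 + 1846.67 = 118164.08
link = 148626.33/118164.08 = 1.257796
Chained index = 100 × 1.164974 × 1.257796 = 146.5300

146.53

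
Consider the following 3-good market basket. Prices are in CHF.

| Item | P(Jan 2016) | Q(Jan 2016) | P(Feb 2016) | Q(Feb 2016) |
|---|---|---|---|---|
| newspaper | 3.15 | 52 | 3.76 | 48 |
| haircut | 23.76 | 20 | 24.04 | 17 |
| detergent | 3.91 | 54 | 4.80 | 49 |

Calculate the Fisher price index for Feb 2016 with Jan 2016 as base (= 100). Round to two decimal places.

110.22

Laspeyres component (base-period weights):
ΣP(Feb 2016)Q(Jan 2016) = 3.76×52 + 24.04×20 + 4.80×54 = 195.52 + 480.8 + 259.2 = 935.52
ΣP(Jan 2016)Q(Jan 2016) = 3.15×52 + 23.76×20 + 3.91×54 = 163.8 + 475.2 + 211.14 = 850.14
L = 935.52 / 850.14 × 100 = 110.0431
Paasche component (current-period weights):
ΣP(Feb 2016)Q(Feb 2016) = 3.76×48 + 24.04×17 + 4.80×49 = 180.48 + 408.68 + 235.2 = 824.36
ΣP(Jan 2016)Q(Feb 2016) = 3.15×48 + 23.76×17 + 3.91×49 = 151.2 + 403.92 + 191.59 = 746.71
P = 824.36 / 746.71 × 100 = 110.3990
Fisher = √(L × P) = √(110.0431 × 110.3990) = 110.2209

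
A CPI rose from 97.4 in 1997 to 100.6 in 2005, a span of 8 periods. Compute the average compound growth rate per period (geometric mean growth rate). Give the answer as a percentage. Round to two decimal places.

Growth factor = (100.6/97.4)^(1/8) = (1.032854)^(1/8) = 1.004049
Growth rate = 1.004049 − 1 = 0.004049 = 0.4049%

0.40%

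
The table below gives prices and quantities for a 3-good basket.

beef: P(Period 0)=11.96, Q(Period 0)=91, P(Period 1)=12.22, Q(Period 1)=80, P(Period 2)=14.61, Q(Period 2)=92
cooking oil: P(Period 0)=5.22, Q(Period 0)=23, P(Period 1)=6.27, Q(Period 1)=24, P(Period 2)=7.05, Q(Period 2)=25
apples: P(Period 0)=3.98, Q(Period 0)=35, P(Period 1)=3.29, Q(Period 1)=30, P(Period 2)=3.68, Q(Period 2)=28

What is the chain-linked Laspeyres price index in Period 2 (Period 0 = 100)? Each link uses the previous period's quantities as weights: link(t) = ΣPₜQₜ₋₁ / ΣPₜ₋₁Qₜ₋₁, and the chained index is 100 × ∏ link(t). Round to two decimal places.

Link Period 0→Period 1:
ΣP(Period 1)Q(Period 0) = 12.22×91 + 6.27×23 + 3.29×35 = 1112.02 + 144.21 + 115.15 = 1371.38
ΣP(Period 0)Q(Period 0) = 11.96×91 + 5.22×23 + 3.98×35 = 1088.36 + 120.06 + 139.3 = 1347.72
link = 1371.38/1347.72 = 1.017556
Link Period 1→Period 2:
ΣP(Period 2)Q(Period 1) = 14.61×80 + 7.05×24 + 3.68×30 = 1168.8 + 169.2 + 110.4 = 1448.4
ΣP(Period 1)Q(Period 1) = 12.22×80 + 6.27×24 + 3.29×30 = 977.6 + 150.48 + 98.7 = 1226.78
link = 1448.4/1226.78 = 1.180652
Chained index = 100 × 1.017556 × 1.180652 = 120.1379

120.14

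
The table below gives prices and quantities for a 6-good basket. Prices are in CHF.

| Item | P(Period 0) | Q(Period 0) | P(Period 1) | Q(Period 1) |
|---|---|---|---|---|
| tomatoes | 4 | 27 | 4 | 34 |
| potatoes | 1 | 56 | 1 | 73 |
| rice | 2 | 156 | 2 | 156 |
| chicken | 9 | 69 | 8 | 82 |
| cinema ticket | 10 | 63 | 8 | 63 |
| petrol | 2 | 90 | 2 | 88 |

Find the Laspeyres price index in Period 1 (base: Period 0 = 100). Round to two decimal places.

89.77

Laspeyres price index uses base-period quantities as weights.
ΣP(Period 1)·Q(Period 0) = 4×27 + 1×56 + 2×156 + 8×69 + 8×63 + 2×90 = 108 + 56 + 312 + 552 + 504 + 180 = 1712
ΣP(Period 0)·Q(Period 0) = 4×27 + 1×56 + 2×156 + 9×69 + 10×63 + 2×90 = 108 + 56 + 312 + 621 + 630 + 180 = 1907
Index = 1712 / 1907 × 100 = 89.7745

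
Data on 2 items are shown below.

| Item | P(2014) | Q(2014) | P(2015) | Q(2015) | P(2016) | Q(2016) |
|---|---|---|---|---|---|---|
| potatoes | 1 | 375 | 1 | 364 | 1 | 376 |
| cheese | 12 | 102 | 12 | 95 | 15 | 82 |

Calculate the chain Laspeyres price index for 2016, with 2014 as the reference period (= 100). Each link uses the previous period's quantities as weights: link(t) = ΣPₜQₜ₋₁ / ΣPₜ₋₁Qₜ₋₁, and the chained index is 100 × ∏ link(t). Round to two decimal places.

118.95

Link 2014→2015:
ΣP(2015)Q(2014) = 1×375 + 12×102 = 375 + 1224 = 1599
ΣP(2014)Q(2014) = 1×375 + 12×102 = 375 + 1224 = 1599
link = 1599/1599 = 1.000000
Link 2015→2016:
ΣP(2016)Q(2015) = 1×364 + 15×95 = 364 + 1425 = 1789
ΣP(2015)Q(2015) = 1×364 + 12×95 = 364 + 1140 = 1504
link = 1789/1504 = 1.189495
Chained index = 100 × 1.000000 × 1.189495 = 118.9495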